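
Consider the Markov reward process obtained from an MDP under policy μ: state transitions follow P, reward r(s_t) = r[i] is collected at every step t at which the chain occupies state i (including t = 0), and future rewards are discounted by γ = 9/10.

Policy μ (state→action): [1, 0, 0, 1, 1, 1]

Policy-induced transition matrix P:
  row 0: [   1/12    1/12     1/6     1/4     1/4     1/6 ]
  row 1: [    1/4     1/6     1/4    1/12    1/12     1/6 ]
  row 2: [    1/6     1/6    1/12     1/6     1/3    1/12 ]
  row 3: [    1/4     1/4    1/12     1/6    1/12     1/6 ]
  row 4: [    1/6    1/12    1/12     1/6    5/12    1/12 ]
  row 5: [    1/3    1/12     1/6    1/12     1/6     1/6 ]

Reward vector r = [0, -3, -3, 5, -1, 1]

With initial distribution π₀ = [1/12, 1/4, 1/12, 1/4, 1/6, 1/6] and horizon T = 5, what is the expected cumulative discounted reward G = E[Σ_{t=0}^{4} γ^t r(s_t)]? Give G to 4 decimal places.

G = -0.1897

t=0: π = [0.0833, 0.2500, 0.0833, 0.2500, 0.1667, 0.1667], E[r] = 0.2500, γ^t·E[r] = 0.250000, running G = 0.250000
t=1: π = [0.2292, 0.1528, 0.1458, 0.1389, 0.1875, 0.1458], E[r] = -0.2431, γ^t·E[r] = -0.218750, running G = 0.031250
t=2: π = [0.1962, 0.1314, 0.1400, 0.1609, 0.2326, 0.1389], E[r] = -0.1036, γ^t·E[r] = -0.083906, running G = -0.052656
t=3: π = [0.1978, 0.1328, 0.1332, 0.1605, 0.2402, 0.1356], E[r] = -0.0998, γ^t·E[r] = -0.072773, running G = -0.125430
t=4: π = [0.1972, 0.1322, 0.1332, 0.1608, 0.2409, 0.1356], E[r] = -0.0979, γ^t·E[r] = -0.064244, running G = -0.189673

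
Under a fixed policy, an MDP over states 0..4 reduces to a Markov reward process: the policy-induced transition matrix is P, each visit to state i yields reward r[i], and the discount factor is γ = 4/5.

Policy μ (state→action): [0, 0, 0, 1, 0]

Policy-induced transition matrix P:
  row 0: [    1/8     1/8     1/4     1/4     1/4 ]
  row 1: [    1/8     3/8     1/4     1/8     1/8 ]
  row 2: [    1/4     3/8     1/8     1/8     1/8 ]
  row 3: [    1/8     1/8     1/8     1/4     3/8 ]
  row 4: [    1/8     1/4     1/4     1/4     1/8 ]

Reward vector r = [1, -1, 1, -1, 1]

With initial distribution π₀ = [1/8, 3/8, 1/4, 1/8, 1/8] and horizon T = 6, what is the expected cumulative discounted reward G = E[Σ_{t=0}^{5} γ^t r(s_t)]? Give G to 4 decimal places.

G = 0.2087

t=0: π = [0.1250, 0.3750, 0.2500, 0.1250, 0.1250], E[r] = 0.0000, γ^t·E[r] = 0.000000, running G = 0.000000
t=1: π = [0.1563, 0.2969, 0.2031, 0.1719, 0.1719], E[r] = 0.0625, γ^t·E[r] = 0.050000, running G = 0.050000
t=2: π = [0.1504, 0.2715, 0.2031, 0.1875, 0.1875], E[r] = 0.0820, γ^t·E[r] = 0.052500, running G = 0.102500
t=3: π = [0.1504, 0.2671, 0.2012, 0.1907, 0.1907], E[r] = 0.0845, γ^t·E[r] = 0.043250, running G = 0.145750
t=4: π = [0.1501, 0.2659, 0.2010, 0.1915, 0.1915], E[r] = 0.0853, γ^t·E[r] = 0.034925, running G = 0.180675
t=5: π = [0.1501, 0.2657, 0.2009, 0.1916, 0.1916], E[r] = 0.0854, γ^t·E[r] = 0.027985, running G = 0.208660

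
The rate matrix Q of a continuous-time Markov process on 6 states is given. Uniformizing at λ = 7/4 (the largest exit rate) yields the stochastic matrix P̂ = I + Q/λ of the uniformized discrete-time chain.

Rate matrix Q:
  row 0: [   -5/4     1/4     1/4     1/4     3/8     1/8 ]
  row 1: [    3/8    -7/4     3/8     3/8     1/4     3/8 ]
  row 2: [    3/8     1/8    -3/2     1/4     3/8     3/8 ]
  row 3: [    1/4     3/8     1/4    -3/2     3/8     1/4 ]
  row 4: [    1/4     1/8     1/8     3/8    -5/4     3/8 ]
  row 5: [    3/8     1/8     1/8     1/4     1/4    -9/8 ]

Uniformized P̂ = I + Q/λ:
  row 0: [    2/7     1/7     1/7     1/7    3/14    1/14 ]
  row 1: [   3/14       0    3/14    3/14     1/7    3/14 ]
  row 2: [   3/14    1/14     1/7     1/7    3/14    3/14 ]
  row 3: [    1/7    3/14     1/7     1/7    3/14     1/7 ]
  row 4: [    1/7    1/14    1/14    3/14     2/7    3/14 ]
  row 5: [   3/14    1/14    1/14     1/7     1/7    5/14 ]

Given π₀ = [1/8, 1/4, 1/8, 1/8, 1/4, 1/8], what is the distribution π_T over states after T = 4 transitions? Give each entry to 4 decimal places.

π = [0.2021, 0.1022, 0.1208, 0.1649, 0.2073, 0.2026]

t=0: π = [0.1250, 0.2500, 0.1250, 0.1250, 0.2500, 0.1250]
t=1: π = [0.1964, 0.0804, 0.1339, 0.1786, 0.2054, 0.2054]
t=2: π = [0.2009, 0.1052, 0.1193, 0.1633, 0.2085, 0.2028]
t=3: π = [0.2021, 0.1016, 0.1210, 0.1653, 0.2072, 0.2029]
t=4: π = [0.2021, 0.1022, 0.1208, 0.1649, 0.2073, 0.2026]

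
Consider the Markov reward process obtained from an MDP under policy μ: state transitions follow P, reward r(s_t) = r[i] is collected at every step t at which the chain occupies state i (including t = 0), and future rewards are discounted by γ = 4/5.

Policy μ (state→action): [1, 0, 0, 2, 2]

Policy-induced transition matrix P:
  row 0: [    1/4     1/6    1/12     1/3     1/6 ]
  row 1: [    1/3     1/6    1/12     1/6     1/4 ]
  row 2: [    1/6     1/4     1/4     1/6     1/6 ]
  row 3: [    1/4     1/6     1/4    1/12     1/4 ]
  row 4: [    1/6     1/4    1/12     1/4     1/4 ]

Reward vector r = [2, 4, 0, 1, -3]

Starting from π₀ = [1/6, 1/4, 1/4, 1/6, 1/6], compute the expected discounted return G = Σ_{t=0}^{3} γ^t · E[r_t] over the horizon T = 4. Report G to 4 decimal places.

t=0: π = [0.1667, 0.2500, 0.2500, 0.1667, 0.1667], E[r] = 1.0000, γ^t·E[r] = 1.000000, running G = 1.000000
t=1: π = [0.2361, 0.2014, 0.1528, 0.1944, 0.2153], E[r] = 0.8264, γ^t·E[r] = 0.661111, running G = 1.661111
t=2: π = [0.2361, 0.1973, 0.1412, 0.2078, 0.2176], E[r] = 0.8166, γ^t·E[r] = 0.522593, running G = 2.183704
t=3: π = [0.2365, 0.1966, 0.1415, 0.2068, 0.2186], E[r] = 0.8105, γ^t·E[r] = 0.414988, running G = 2.598691

G = 2.5987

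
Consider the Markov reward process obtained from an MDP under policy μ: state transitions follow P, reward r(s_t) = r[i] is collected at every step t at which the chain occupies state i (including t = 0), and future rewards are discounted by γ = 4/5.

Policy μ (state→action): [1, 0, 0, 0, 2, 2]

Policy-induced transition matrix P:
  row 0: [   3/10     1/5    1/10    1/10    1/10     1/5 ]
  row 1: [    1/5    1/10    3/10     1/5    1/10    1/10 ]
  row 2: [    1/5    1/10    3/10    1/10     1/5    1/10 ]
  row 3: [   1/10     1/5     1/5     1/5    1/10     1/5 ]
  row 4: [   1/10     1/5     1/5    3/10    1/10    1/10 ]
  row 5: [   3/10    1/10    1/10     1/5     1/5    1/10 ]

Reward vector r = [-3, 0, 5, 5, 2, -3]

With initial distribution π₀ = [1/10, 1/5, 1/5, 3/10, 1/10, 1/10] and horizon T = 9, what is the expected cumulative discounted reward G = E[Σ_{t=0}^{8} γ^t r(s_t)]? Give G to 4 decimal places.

G = 5.9863

t=0: π = [0.1000, 0.2000, 0.2000, 0.3000, 0.1000, 0.1000], E[r] = 2.1000, γ^t·E[r] = 2.100000, running G = 2.100000
t=1: π = [0.1800, 0.1500, 0.2200, 0.1800, 0.1300, 0.1400], E[r] = 1.3000, γ^t·E[r] = 1.040000, running G = 3.140000
t=2: π = [0.2010, 0.1490, 0.2050, 0.1730, 0.1360, 0.1360], E[r] = 1.1510, γ^t·E[r] = 0.736640, running G = 3.876640
t=3: π = [0.2028, 0.1510, 0.2017, 0.1730, 0.1341, 0.1374], E[r] = 1.1211, γ^t·E[r] = 0.574003, running G = 4.450643
t=4: π = [0.2033, 0.1510, 0.2013, 0.1730, 0.1339, 0.1376], E[r] = 1.1162, γ^t·E[r] = 0.457196, running G = 4.907839
t=5: π = [0.2034, 0.1510, 0.2011, 0.1729, 0.1339, 0.1376], E[r] = 1.1150, γ^t·E[r] = 0.365373, running G = 5.273211
t=6: π = [0.2034, 0.1510, 0.2011, 0.1729, 0.1339, 0.1376], E[r] = 1.1148, γ^t·E[r] = 0.292244, running G = 5.565456
t=7: π = [0.2034, 0.1510, 0.2011, 0.1729, 0.1339, 0.1376], E[r] = 1.1148, γ^t·E[r] = 0.233786, running G = 5.799242
t=8: π = [0.2034, 0.1510, 0.2011, 0.1729, 0.1339, 0.1376], E[r] = 1.1148, γ^t·E[r] = 0.187028, running G = 5.986270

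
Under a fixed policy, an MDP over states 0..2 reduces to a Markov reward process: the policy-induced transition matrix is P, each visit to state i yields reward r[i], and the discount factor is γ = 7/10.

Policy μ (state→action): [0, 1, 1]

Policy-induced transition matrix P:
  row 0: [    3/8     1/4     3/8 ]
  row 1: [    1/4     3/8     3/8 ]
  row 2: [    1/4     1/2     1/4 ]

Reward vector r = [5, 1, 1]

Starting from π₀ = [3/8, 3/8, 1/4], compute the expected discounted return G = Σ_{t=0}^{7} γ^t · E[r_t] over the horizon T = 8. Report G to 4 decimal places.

t=0: π = [0.3750, 0.3750, 0.2500], E[r] = 2.5000, γ^t·E[r] = 2.500000, running G = 2.500000
t=1: π = [0.2969, 0.3594, 0.3438], E[r] = 2.1875, γ^t·E[r] = 1.531250, running G = 4.031250
t=2: π = [0.2871, 0.3809, 0.3320], E[r] = 2.1484, γ^t·E[r] = 1.052734, running G = 5.083984
t=3: π = [0.2859, 0.3806, 0.3335], E[r] = 2.1436, γ^t·E[r] = 0.735239, running G = 5.819224
t=4: π = [0.2857, 0.3810, 0.3333], E[r] = 2.1429, γ^t·E[r] = 0.514521, running G = 6.333745
t=5: π = [0.2857, 0.3809, 0.3333], E[r] = 2.1429, γ^t·E[r] = 0.360152, running G = 6.693896
t=6: π = [0.2857, 0.3810, 0.3333], E[r] = 2.1429, γ^t·E[r] = 0.252105, running G = 6.946002
t=7: π = [0.2857, 0.3810, 0.3333], E[r] = 2.1429, γ^t·E[r] = 0.176474, running G = 7.122475

G = 7.1225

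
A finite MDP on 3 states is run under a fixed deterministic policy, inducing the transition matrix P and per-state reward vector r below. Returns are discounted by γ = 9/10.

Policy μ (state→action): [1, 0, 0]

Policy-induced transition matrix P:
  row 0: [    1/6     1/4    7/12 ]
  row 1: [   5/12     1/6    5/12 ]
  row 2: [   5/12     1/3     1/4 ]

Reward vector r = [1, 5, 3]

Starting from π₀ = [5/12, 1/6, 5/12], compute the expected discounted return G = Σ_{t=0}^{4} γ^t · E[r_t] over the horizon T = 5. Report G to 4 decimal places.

G = 11.3897

t=0: π = [0.4167, 0.1667, 0.4167], E[r] = 2.5000, γ^t·E[r] = 2.500000, running G = 2.500000
t=1: π = [0.3125, 0.2708, 0.4167], E[r] = 2.9167, γ^t·E[r] = 2.625000, running G = 5.125000
t=2: π = [0.3385, 0.2622, 0.3993], E[r] = 2.8472, γ^t·E[r] = 2.306250, running G = 7.431250
t=3: π = [0.3320, 0.2614, 0.4065], E[r] = 2.8588, γ^t·E[r] = 2.084063, running G = 9.515313
t=4: π = [0.3337, 0.2621, 0.4042], E[r] = 2.8569, γ^t·E[r] = 1.874391, running G = 11.389703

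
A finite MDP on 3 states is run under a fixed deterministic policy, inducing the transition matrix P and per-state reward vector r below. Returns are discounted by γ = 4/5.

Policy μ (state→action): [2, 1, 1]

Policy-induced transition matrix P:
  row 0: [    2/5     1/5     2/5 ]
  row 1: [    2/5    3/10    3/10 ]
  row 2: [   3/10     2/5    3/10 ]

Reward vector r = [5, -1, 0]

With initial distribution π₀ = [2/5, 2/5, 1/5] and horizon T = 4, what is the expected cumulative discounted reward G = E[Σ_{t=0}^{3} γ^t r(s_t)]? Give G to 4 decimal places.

t=0: π = [0.4000, 0.4000, 0.2000], E[r] = 1.6000, γ^t·E[r] = 1.600000, running G = 1.600000
t=1: π = [0.3800, 0.2800, 0.3400], E[r] = 1.6200, γ^t·E[r] = 1.296000, running G = 2.896000
t=2: π = [0.3660, 0.2960, 0.3380], E[r] = 1.5340, γ^t·E[r] = 0.981760, running G = 3.877760
t=3: π = [0.3662, 0.2972, 0.3366], E[r] = 1.5338, γ^t·E[r] = 0.785306, running G = 4.663066

G = 4.6631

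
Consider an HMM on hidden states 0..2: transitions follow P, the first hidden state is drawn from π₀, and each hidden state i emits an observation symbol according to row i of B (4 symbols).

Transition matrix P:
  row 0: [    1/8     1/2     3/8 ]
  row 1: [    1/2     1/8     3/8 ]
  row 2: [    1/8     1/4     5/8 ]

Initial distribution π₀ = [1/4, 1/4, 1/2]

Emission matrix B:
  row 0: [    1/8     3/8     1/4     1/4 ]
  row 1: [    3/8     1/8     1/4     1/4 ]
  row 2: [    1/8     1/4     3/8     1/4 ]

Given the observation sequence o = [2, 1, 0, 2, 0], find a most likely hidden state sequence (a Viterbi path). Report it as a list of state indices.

path = [2, 2, 1, 0, 1]

t=0: δ = [6.250e-02, 6.250e-02, 1.875e-01]  (obs o_0=2)
t=1: δ = [1.172e-02, 5.859e-03, 2.930e-02]  ψ = [1, 2, 2]  (obs o_1=1)
t=2: δ = [4.578e-04, 2.747e-03, 2.289e-03]  ψ = [2, 2, 2]  (obs o_2=0)
t=3: δ = [3.433e-04, 1.431e-04, 5.364e-04]  ψ = [1, 2, 2]  (obs o_3=2)
t=4: δ = [8.941e-06, 6.437e-05, 4.191e-05]  ψ = [1, 0, 2]  (obs o_4=0)
backtrack: best end state = 1; path = [2, 2, 1, 0, 1]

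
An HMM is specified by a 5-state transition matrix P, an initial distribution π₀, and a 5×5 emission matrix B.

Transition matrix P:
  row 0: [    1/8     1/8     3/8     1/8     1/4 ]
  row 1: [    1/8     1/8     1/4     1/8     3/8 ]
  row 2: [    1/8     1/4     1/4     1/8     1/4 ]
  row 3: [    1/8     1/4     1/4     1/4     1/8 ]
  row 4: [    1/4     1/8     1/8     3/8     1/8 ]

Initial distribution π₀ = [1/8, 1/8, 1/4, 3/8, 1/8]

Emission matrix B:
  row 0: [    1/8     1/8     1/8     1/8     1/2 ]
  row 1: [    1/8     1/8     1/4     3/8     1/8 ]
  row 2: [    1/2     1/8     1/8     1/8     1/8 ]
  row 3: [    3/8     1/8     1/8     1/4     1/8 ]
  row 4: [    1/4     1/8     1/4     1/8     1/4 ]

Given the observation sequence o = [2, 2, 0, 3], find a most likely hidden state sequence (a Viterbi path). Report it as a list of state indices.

t=0: δ = [1.562e-02, 3.125e-02, 3.125e-02, 4.688e-02, 3.125e-02]  (obs o_0=2)
t=1: δ = [9.766e-04, 2.930e-03, 1.465e-03, 1.465e-03, 2.930e-03]  ψ = [4, 3, 3, 3, 1]  (obs o_1=2)
t=2: δ = [9.155e-05, 4.578e-05, 3.662e-04, 4.120e-04, 2.747e-04]  ψ = [4, 1, 1, 4, 1]  (obs o_2=0)
t=3: δ = [8.583e-06, 3.862e-05, 1.287e-05, 2.575e-05, 1.144e-05]  ψ = [4, 3, 3, 3, 2]  (obs o_3=3)
backtrack: best end state = 1; path = [1, 4, 3, 1]

path = [1, 4, 3, 1]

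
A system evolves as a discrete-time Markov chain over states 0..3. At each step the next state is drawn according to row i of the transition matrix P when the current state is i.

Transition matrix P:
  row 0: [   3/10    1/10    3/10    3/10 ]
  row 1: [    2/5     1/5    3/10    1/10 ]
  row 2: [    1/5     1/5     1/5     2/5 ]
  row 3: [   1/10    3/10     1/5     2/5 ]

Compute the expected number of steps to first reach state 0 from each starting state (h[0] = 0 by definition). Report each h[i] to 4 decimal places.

First-step conditioning: h[0] = 0; for i ≠ 0, h[i] = 1 + Σ_k P[i][k]·h[k].
  h[1] = 1 + 1/5·h[1] + 3/10·h[2] + 1/10·h[3]
  h[2] = 1 + 1/5·h[1] + 1/5·h[2] + 2/5·h[3]
  h[3] = 1 + 3/10·h[1] + 1/5·h[2] + 2/5·h[3]
Solving the 3×3 linear system over states ≠ 0 gives exactly h = [0, 40/11, 103/22, 111/22] (h[0] = 0 is the target).

h = [0.0000, 3.6364, 4.6818, 5.0455]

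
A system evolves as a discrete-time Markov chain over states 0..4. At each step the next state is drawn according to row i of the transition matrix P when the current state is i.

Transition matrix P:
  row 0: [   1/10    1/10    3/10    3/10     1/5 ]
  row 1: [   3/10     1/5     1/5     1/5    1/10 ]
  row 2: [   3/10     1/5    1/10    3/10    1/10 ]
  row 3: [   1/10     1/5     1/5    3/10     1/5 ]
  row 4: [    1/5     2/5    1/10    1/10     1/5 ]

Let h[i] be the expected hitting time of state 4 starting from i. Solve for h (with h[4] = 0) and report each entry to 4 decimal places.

h = [6.1681, 6.7899, 6.7339, 6.1737, 0.0000]

First-step conditioning: h[4] = 0; for i ≠ 4, h[i] = 1 + Σ_k P[i][k]·h[k].
  h[0] = 1 + 1/10·h[0] + 1/10·h[1] + 3/10·h[2] + 3/10·h[3]
  h[1] = 1 + 3/10·h[0] + 1/5·h[1] + 1/5·h[2] + 1/5·h[3]
  h[2] = 1 + 3/10·h[0] + 1/5·h[1] + 1/10·h[2] + 3/10·h[3]
  h[3] = 1 + 1/10·h[0] + 1/5·h[1] + 1/5·h[2] + 3/10·h[3]
Solving the 4×4 linear system over states ≠ 4 gives exactly h = [734/119, 808/119, 2404/357, 2204/357, 0] (h[4] = 0 is the target).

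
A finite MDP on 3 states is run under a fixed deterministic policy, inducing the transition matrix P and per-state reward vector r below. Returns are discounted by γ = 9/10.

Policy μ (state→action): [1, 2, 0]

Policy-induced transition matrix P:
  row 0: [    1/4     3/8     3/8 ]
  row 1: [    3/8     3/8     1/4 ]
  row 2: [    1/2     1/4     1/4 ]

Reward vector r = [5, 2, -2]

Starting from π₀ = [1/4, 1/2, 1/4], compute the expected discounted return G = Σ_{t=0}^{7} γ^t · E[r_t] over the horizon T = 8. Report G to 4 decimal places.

t=0: π = [0.2500, 0.5000, 0.2500], E[r] = 1.7500, γ^t·E[r] = 1.750000, running G = 1.750000
t=1: π = [0.3750, 0.3438, 0.2813], E[r] = 2.0000, γ^t·E[r] = 1.800000, running G = 3.550000
t=2: π = [0.3633, 0.3398, 0.2969], E[r] = 1.9023, γ^t·E[r] = 1.540898, running G = 5.090898
t=3: π = [0.3667, 0.3379, 0.2954], E[r] = 1.9185, γ^t·E[r] = 1.398555, running G = 6.489454
t=4: π = [0.3661, 0.3381, 0.2958], E[r] = 1.9149, γ^t·E[r] = 1.256377, running G = 7.745831
t=5: π = [0.3662, 0.3380, 0.2958], E[r] = 1.9156, γ^t·E[r] = 1.131149, running G = 8.876980
t=6: π = [0.3662, 0.3380, 0.2958], E[r] = 1.9155, γ^t·E[r] = 1.017959, running G = 9.894939
t=7: π = [0.3662, 0.3380, 0.2958], E[r] = 1.9155, γ^t·E[r] = 0.916177, running G = 10.811115

G = 10.8111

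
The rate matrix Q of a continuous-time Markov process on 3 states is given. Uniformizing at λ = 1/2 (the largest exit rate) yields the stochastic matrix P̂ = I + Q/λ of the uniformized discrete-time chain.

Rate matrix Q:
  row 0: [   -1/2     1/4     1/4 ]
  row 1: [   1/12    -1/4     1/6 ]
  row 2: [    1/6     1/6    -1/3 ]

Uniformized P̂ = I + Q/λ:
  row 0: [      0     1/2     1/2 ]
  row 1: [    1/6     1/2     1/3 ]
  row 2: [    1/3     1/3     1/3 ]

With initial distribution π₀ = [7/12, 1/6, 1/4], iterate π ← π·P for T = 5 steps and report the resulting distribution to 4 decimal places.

π = [0.1946, 0.4392, 0.3661]

t=0: π = [0.5833, 0.1667, 0.2500]
t=1: π = [0.1111, 0.4583, 0.4306]
t=2: π = [0.2199, 0.4282, 0.3519]
t=3: π = [0.1887, 0.4414, 0.3700]
t=4: π = [0.1969, 0.4383, 0.3648]
t=5: π = [0.1946, 0.4392, 0.3661]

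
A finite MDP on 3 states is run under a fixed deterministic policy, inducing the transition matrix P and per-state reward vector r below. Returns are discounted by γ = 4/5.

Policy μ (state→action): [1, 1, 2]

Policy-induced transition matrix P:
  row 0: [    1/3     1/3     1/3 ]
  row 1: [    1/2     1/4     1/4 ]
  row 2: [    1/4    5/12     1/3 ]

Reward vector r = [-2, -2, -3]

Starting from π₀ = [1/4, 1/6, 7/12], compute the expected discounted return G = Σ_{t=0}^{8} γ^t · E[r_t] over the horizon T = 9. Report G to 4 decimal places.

t=0: π = [0.2500, 0.1667, 0.5833], E[r] = -2.5833, γ^t·E[r] = -2.583333, running G = -2.583333
t=1: π = [0.3125, 0.3681, 0.3194], E[r] = -2.3194, γ^t·E[r] = -1.855556, running G = -4.438889
t=2: π = [0.3681, 0.3293, 0.3027], E[r] = -2.3027, γ^t·E[r] = -1.473704, running G = -5.912593
t=3: π = [0.3630, 0.3311, 0.3059], E[r] = -2.3059, γ^t·E[r] = -1.180617, running G = -7.093210
t=4: π = [0.3630, 0.3312, 0.3057], E[r] = -2.3057, γ^t·E[r] = -0.944431, running G = -8.037641
t=5: π = [0.3631, 0.3312, 0.3057], E[r] = -2.3057, γ^t·E[r] = -0.755542, running G = -8.793183
t=6: π = [0.3631, 0.3312, 0.3057], E[r] = -2.3057, γ^t·E[r] = -0.604434, running G = -9.397617
t=7: π = [0.3631, 0.3312, 0.3057], E[r] = -2.3057, γ^t·E[r] = -0.483547, running G = -9.881164
t=8: π = [0.3631, 0.3312, 0.3057], E[r] = -2.3057, γ^t·E[r] = -0.386838, running G = -10.268002

G = -10.2680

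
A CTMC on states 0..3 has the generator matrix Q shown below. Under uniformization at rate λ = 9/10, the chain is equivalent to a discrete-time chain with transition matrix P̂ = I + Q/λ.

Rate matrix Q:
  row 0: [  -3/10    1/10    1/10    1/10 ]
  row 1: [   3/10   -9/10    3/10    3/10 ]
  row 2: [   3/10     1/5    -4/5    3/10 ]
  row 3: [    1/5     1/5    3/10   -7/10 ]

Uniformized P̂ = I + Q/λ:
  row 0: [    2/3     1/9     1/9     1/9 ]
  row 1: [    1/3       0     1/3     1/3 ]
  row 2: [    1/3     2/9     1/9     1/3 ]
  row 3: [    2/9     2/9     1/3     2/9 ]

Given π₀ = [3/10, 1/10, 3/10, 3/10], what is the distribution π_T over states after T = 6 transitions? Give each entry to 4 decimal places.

π = [0.4650, 0.1396, 0.1883, 0.2071]

t=0: π = [0.3000, 0.1000, 0.3000, 0.3000]
t=1: π = [0.4000, 0.1667, 0.2000, 0.2333]
t=2: π = [0.4407, 0.1407, 0.2000, 0.2185]
t=3: π = [0.4560, 0.1420, 0.1909, 0.2111]
t=4: π = [0.4619, 0.1400, 0.1896, 0.2086]
t=5: π = [0.4641, 0.1398, 0.1886, 0.2075]
t=6: π = [0.4650, 0.1396, 0.1883, 0.2071]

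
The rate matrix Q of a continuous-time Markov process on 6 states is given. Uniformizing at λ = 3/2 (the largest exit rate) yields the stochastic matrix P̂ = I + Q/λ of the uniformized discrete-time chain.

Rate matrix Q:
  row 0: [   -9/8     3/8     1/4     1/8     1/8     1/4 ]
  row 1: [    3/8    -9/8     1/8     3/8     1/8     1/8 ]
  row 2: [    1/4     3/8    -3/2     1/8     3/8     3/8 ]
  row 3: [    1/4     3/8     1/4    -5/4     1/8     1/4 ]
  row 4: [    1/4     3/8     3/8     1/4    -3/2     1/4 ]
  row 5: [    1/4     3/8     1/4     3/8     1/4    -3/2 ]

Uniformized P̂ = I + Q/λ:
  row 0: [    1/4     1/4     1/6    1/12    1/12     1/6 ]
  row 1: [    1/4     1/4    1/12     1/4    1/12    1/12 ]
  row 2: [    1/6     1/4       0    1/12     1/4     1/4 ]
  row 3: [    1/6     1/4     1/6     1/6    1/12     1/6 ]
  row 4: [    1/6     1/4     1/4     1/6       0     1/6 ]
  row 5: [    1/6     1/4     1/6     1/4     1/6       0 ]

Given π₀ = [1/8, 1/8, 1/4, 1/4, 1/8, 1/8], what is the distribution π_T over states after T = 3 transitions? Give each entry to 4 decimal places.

t=0: π = [0.1250, 0.1250, 0.2500, 0.2500, 0.1250, 0.1250]
t=1: π = [0.1875, 0.2500, 0.1250, 0.1563, 0.1250, 0.1563]
t=2: π = [0.2031, 0.2500, 0.1354, 0.1745, 0.1068, 0.1302]
t=3: π = [0.2044, 0.2500, 0.1322, 0.1701, 0.1079, 0.1354]

π = [0.2044, 0.2500, 0.1322, 0.1701, 0.1079, 0.1354]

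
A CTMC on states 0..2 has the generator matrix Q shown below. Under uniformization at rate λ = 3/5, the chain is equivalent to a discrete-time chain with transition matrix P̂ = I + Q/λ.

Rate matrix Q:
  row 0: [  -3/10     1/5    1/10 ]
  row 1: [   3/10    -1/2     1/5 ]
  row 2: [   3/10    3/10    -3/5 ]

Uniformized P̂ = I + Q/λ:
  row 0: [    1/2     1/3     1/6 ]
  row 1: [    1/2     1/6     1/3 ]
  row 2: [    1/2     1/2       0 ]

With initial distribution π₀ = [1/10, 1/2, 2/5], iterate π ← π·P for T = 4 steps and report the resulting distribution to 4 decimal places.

t=0: π = [0.1000, 0.5000, 0.4000]
t=1: π = [0.5000, 0.3167, 0.1833]
t=2: π = [0.5000, 0.3111, 0.1889]
t=3: π = [0.5000, 0.3130, 0.1870]
t=4: π = [0.5000, 0.3123, 0.1877]

π = [0.5000, 0.3123, 0.1877]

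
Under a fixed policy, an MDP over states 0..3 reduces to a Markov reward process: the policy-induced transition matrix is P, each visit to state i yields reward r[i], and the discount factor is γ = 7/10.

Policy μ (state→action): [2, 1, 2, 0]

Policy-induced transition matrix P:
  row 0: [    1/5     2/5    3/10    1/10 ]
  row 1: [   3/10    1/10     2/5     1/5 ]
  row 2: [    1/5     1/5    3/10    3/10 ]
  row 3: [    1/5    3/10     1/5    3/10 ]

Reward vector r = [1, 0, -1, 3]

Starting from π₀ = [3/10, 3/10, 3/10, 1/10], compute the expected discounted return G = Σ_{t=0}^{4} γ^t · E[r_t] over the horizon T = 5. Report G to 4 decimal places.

G = 1.3363

t=0: π = [0.3000, 0.3000, 0.3000, 0.1000], E[r] = 0.3000, γ^t·E[r] = 0.300000, running G = 0.300000
t=1: π = [0.2300, 0.2400, 0.3200, 0.2100], E[r] = 0.5400, γ^t·E[r] = 0.378000, running G = 0.678000
t=2: π = [0.2240, 0.2430, 0.3030, 0.2300], E[r] = 0.6110, γ^t·E[r] = 0.299390, running G = 0.977390
t=3: π = [0.2243, 0.2435, 0.3013, 0.2309], E[r] = 0.6157, γ^t·E[r] = 0.211185, running G = 1.188575
t=4: π = [0.2244, 0.2436, 0.3013, 0.2308], E[r] = 0.6155, γ^t·E[r] = 0.147772, running G = 1.336347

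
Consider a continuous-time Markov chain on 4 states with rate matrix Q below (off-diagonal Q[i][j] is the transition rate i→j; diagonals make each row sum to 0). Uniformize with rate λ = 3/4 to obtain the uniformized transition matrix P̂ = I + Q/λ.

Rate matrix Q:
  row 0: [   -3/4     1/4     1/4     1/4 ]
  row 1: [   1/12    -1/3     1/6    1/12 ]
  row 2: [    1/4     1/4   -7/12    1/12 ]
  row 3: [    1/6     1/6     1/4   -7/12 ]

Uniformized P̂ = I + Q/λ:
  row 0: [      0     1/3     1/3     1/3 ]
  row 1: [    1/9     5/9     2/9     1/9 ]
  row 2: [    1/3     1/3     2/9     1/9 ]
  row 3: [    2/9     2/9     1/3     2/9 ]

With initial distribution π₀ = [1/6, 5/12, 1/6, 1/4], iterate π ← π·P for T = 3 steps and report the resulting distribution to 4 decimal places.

t=0: π = [0.1667, 0.4167, 0.1667, 0.2500]
t=1: π = [0.1574, 0.3981, 0.2685, 0.1759]
t=2: π = [0.1728, 0.4023, 0.2593, 0.1656]
t=3: π = [0.1679, 0.4043, 0.2598, 0.1679]

π = [0.1679, 0.4043, 0.2598, 0.1679]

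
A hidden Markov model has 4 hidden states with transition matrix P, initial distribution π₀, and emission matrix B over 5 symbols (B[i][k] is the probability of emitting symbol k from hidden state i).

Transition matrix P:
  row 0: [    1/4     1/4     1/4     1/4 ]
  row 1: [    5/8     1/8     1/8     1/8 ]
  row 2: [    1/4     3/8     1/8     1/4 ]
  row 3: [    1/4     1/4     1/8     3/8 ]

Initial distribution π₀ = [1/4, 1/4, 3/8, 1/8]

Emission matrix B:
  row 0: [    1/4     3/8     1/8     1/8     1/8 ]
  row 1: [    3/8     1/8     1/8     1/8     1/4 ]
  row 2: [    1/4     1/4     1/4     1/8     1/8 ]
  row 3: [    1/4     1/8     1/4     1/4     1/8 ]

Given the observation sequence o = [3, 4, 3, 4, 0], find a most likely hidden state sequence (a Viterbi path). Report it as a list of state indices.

path = [2, 1, 0, 1, 0]

t=0: δ = [3.125e-02, 3.125e-02, 4.688e-02, 3.125e-02]  (obs o_0=3)
t=1: δ = [2.441e-03, 4.395e-03, 9.766e-04, 1.465e-03]  ψ = [1, 2, 0, 2]  (obs o_1=4)
t=2: δ = [3.433e-04, 7.629e-05, 7.629e-05, 1.526e-04]  ψ = [1, 0, 0, 0]  (obs o_2=3)
t=3: δ = [1.073e-05, 2.146e-05, 1.073e-05, 1.073e-05]  ψ = [0, 0, 0, 0]  (obs o_3=4)
t=4: δ = [3.353e-06, 1.509e-06, 6.706e-07, 1.006e-06]  ψ = [1, 2, 0, 3]  (obs o_4=0)
backtrack: best end state = 0; path = [2, 1, 0, 1, 0]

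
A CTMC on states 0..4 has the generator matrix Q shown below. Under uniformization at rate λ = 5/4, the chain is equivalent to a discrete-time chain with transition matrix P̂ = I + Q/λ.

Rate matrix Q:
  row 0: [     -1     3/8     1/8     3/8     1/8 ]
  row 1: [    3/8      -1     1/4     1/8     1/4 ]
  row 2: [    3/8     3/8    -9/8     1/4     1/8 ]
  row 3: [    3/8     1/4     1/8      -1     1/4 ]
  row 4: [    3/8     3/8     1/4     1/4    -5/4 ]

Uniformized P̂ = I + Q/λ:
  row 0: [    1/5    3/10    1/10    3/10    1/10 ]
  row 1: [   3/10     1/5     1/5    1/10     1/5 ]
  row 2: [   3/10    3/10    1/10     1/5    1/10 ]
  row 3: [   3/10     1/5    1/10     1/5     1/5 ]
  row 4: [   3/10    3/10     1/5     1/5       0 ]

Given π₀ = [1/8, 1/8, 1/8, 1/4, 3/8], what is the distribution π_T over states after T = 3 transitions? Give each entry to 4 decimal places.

π = [0.2729, 0.2544, 0.1390, 0.2018, 0.1320]

t=0: π = [0.1250, 0.1250, 0.1250, 0.2500, 0.3750]
t=1: π = [0.2875, 0.2625, 0.1500, 0.2000, 0.1000]
t=2: π = [0.2713, 0.2538, 0.1363, 0.2025, 0.1363]
t=3: π = [0.2729, 0.2544, 0.1390, 0.2018, 0.1320]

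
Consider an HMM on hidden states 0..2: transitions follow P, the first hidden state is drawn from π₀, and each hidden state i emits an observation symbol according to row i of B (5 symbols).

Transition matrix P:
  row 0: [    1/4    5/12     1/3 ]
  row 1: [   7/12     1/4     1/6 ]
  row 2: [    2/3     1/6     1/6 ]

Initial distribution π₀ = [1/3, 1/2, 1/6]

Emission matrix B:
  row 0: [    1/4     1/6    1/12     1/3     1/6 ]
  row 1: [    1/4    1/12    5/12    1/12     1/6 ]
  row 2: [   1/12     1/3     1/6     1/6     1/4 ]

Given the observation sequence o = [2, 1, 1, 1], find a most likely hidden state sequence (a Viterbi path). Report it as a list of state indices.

t=0: δ = [2.778e-02, 2.083e-01, 2.778e-02]  (obs o_0=2)
t=1: δ = [2.025e-02, 4.340e-03, 1.157e-02]  ψ = [1, 1, 1]  (obs o_1=1)
t=2: δ = [1.286e-03, 7.033e-04, 2.251e-03]  ψ = [2, 0, 0]  (obs o_2=1)
t=3: δ = [2.501e-04, 4.465e-05, 1.429e-04]  ψ = [2, 0, 0]  (obs o_3=1)
backtrack: best end state = 0; path = [1, 0, 2, 0]

path = [1, 0, 2, 0]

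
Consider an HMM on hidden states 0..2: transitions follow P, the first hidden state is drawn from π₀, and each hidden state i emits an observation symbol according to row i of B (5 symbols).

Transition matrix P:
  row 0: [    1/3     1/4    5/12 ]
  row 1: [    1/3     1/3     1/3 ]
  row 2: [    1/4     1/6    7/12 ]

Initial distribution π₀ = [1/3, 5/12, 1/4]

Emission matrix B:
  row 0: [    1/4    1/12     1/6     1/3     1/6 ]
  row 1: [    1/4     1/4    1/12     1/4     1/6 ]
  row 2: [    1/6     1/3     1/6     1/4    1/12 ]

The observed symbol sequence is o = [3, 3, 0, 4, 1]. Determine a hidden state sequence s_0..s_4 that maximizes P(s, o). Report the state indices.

path = [0, 2, 2, 2, 2]

t=0: δ = [1.111e-01, 1.042e-01, 6.250e-02]  (obs o_0=3)
t=1: δ = [1.235e-02, 8.681e-03, 1.157e-02]  ψ = [0, 1, 0]  (obs o_1=3)
t=2: δ = [1.029e-03, 7.716e-04, 1.125e-03]  ψ = [0, 0, 2]  (obs o_2=0)
t=3: δ = [5.716e-05, 4.287e-05, 5.470e-05]  ψ = [0, 0, 2]  (obs o_3=4)
t=4: δ = [1.588e-06, 3.572e-06, 1.064e-05]  ψ = [0, 0, 2]  (obs o_4=1)
backtrack: best end state = 2; path = [0, 2, 2, 2, 2]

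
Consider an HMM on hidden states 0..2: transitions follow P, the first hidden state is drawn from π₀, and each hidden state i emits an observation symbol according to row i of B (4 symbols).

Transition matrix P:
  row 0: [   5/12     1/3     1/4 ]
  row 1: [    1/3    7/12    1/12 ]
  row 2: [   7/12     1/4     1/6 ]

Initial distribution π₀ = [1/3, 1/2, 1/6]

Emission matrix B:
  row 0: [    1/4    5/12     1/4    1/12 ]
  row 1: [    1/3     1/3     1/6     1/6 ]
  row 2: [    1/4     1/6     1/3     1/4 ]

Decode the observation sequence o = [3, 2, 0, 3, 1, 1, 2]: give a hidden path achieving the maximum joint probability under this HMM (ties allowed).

t=0: δ = [2.778e-02, 8.333e-02, 4.167e-02]  (obs o_0=3)
t=1: δ = [6.944e-03, 8.102e-03, 2.315e-03]  ψ = [1, 1, 0]  (obs o_1=2)
t=2: δ = [7.234e-04, 1.575e-03, 4.340e-04]  ψ = [0, 1, 0]  (obs o_2=0)
t=3: δ = [4.376e-05, 1.532e-04, 4.521e-05]  ψ = [1, 1, 0]  (obs o_3=3)
t=4: δ = [2.127e-05, 2.978e-05, 2.127e-06]  ψ = [1, 1, 1]  (obs o_4=1)
t=5: δ = [4.136e-06, 5.791e-06, 8.863e-07]  ψ = [1, 1, 0]  (obs o_5=1)
t=6: δ = [4.826e-07, 5.630e-07, 3.447e-07]  ψ = [1, 1, 0]  (obs o_6=2)
backtrack: best end state = 1; path = [1, 1, 1, 1, 1, 1, 1]

path = [1, 1, 1, 1, 1, 1, 1]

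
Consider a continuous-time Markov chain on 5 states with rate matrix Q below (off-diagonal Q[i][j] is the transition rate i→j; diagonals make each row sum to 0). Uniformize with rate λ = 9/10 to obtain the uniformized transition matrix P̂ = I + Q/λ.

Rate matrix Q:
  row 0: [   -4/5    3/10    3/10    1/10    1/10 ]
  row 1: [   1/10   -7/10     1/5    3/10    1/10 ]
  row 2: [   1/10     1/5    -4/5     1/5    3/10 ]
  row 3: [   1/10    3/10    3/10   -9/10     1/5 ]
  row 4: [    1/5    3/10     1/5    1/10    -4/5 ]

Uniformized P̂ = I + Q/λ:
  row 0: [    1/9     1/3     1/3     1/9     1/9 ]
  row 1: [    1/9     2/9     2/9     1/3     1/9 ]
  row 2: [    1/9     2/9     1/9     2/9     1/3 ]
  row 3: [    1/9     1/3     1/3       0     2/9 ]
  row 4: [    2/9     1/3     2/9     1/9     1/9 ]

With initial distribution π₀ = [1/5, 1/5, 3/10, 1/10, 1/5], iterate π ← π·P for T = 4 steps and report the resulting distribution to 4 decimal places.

t=0: π = [0.2000, 0.2000, 0.3000, 0.1000, 0.2000]
t=1: π = [0.1333, 0.2778, 0.2222, 0.1778, 0.1889]
t=2: π = [0.1321, 0.2778, 0.2321, 0.1778, 0.1802]
t=3: π = [0.1311, 0.2767, 0.2309, 0.1789, 0.1824]
t=4: π = [0.1314, 0.2769, 0.2310, 0.1784, 0.1823]

π = [0.1314, 0.2769, 0.2310, 0.1784, 0.1823]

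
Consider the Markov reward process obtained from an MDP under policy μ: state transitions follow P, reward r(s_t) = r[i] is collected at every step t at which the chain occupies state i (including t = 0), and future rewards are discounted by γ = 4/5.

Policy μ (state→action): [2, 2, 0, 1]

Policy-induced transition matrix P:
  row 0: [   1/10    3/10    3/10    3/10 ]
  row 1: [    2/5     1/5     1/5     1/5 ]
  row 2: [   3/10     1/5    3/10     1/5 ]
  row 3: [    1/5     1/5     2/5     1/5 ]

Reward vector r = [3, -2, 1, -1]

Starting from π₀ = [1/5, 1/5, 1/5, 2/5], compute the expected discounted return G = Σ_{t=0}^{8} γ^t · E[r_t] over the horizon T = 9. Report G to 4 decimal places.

t=0: π = [0.2000, 0.2000, 0.2000, 0.4000], E[r] = 0.0000, γ^t·E[r] = 0.000000, running G = 0.000000
t=1: π = [0.2400, 0.2200, 0.3200, 0.2200], E[r] = 0.3800, γ^t·E[r] = 0.304000, running G = 0.304000
t=2: π = [0.2520, 0.2240, 0.3000, 0.2240], E[r] = 0.3840, γ^t·E[r] = 0.245760, running G = 0.549760
t=3: π = [0.2496, 0.2252, 0.3000, 0.2252], E[r] = 0.3732, γ^t·E[r] = 0.191078, running G = 0.740838
t=4: π = [0.2501, 0.2250, 0.3000, 0.2250], E[r] = 0.3754, γ^t·E[r] = 0.153747, running G = 0.894586
t=5: π = [0.2500, 0.2250, 0.3000, 0.2250], E[r] = 0.3749, γ^t·E[r] = 0.122856, running G = 1.017442
t=6: π = [0.2500, 0.2250, 0.3000, 0.2250], E[r] = 0.3750, γ^t·E[r] = 0.098308, running G = 1.115750
t=7: π = [0.2500, 0.2250, 0.3000, 0.2250], E[r] = 0.3750, γ^t·E[r] = 0.078643, running G = 1.194393
t=8: π = [0.2500, 0.2250, 0.3000, 0.2250], E[r] = 0.3750, γ^t·E[r] = 0.062915, running G = 1.257307

G = 1.2573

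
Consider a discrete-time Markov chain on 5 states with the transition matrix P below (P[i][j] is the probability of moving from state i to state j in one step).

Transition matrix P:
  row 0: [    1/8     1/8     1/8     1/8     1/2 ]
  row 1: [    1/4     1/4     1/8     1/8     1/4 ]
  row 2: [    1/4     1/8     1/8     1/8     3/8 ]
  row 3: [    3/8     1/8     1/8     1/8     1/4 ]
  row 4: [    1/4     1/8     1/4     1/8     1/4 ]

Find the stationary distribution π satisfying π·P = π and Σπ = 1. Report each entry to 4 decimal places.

Balance equations π_j = Σ_i π_i·P[i][j]:
  π_0 = 1/8·π_0 + 1/4·π_1 + 1/4·π_2 + 3/8·π_3 + 1/4·π_4
  π_1 = 1/8·π_0 + 1/4·π_1 + 1/8·π_2 + 1/8·π_3 + 1/8·π_4
  π_2 = 1/8·π_0 + 1/8·π_1 + 1/8·π_2 + 1/8·π_3 + 1/4·π_4
  π_3 = 1/8·π_0 + 1/8·π_1 + 1/8·π_2 + 1/8·π_3 + 1/8·π_4
  normalize: π_0 + π_1 + π_2 + π_3 + π_4 = 1
Solving the linear system gives exactly π = [17/72, 1/7, 377/2268, 1/8, 187/567].

π = [0.2361, 0.1429, 0.1662, 0.1250, 0.3298]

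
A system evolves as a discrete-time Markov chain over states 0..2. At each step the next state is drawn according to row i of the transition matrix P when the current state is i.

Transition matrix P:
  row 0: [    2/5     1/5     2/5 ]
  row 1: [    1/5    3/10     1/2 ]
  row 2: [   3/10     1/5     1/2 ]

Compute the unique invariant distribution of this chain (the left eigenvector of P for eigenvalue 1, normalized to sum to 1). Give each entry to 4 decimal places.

Balance equations π_j = Σ_i π_i·P[i][j]:
  π_0 = 2/5·π_0 + 1/5·π_1 + 3/10·π_2
  π_1 = 1/5·π_0 + 3/10·π_1 + 1/5·π_2
  normalize: π_0 + π_1 + π_2 = 1
Solving the linear system gives exactly π = [25/81, 2/9, 38/81].

π = [0.3086, 0.2222, 0.4691]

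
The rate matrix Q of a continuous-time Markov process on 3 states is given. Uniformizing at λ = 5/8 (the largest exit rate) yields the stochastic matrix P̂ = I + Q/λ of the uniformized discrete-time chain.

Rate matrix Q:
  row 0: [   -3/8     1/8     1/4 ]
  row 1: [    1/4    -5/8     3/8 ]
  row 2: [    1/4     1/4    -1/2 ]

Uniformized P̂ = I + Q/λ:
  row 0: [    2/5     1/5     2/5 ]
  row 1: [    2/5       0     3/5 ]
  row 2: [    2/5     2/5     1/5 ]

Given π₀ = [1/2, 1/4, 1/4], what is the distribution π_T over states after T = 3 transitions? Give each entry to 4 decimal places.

t=0: π = [0.5000, 0.2500, 0.2500]
t=1: π = [0.4000, 0.2000, 0.4000]
t=2: π = [0.4000, 0.2400, 0.3600]
t=3: π = [0.4000, 0.2240, 0.3760]

π = [0.4000, 0.2240, 0.3760]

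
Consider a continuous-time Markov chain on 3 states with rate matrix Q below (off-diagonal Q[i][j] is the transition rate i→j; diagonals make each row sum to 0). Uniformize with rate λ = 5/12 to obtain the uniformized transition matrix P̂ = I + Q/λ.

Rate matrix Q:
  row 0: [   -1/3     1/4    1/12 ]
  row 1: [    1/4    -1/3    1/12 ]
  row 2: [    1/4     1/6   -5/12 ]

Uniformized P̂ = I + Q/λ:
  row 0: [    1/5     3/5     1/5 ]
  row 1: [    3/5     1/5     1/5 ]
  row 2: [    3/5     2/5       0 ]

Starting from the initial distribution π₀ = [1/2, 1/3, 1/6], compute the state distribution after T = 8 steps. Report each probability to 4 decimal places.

π = [0.4286, 0.4047, 0.1667]

t=0: π = [0.5000, 0.3333, 0.1667]
t=1: π = [0.4000, 0.4333, 0.1667]
t=2: π = [0.4400, 0.3933, 0.1667]
t=3: π = [0.4240, 0.4093, 0.1667]
t=4: π = [0.4304, 0.4029, 0.1667]
t=5: π = [0.4278, 0.4055, 0.1667]
t=6: π = [0.4289, 0.4045, 0.1667]
t=7: π = [0.4285, 0.4049, 0.1667]
t=8: π = [0.4286, 0.4047, 0.1667]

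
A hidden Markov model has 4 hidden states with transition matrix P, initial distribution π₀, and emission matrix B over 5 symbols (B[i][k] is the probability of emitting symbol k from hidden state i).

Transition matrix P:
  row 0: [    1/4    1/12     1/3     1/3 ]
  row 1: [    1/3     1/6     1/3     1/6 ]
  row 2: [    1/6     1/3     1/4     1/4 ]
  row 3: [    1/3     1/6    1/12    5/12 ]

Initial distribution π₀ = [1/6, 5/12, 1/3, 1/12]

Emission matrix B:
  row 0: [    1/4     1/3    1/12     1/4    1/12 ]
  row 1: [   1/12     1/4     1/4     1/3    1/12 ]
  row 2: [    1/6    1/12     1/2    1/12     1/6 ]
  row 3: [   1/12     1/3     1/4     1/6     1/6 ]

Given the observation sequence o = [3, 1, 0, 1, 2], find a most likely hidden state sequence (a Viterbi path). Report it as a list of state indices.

path = [1, 0, 0, 0, 2]

t=0: δ = [4.167e-02, 1.389e-01, 2.778e-02, 1.389e-02]  (obs o_0=3)
t=1: δ = [1.543e-02, 5.787e-03, 3.858e-03, 7.716e-03]  ψ = [1, 1, 1, 1]  (obs o_1=1)
t=2: δ = [9.645e-04, 1.072e-04, 8.573e-04, 4.287e-04]  ψ = [0, 0, 0, 0]  (obs o_2=0)
t=3: δ = [8.038e-05, 7.144e-05, 2.679e-05, 1.072e-04]  ψ = [0, 2, 0, 0]  (obs o_3=1)
t=4: δ = [2.977e-06, 4.465e-06, 1.340e-05, 1.116e-05]  ψ = [3, 3, 0, 3]  (obs o_4=2)
backtrack: best end state = 2; path = [1, 0, 0, 0, 2]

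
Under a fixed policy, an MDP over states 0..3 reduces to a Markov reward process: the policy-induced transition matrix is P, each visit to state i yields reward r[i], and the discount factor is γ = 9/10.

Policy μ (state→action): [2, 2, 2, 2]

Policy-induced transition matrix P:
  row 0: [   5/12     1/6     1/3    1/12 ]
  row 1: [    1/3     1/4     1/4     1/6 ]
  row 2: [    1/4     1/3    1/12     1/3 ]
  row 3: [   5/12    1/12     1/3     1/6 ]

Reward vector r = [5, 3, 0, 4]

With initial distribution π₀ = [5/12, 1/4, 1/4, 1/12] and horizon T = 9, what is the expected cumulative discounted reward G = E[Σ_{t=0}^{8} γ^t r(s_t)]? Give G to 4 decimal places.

G = 19.2338

t=0: π = [0.4167, 0.2500, 0.2500, 0.0833], E[r] = 3.1667, γ^t·E[r] = 3.166667, running G = 3.166667
t=1: π = [0.3542, 0.2222, 0.2500, 0.1736], E[r] = 3.1319, γ^t·E[r] = 2.818750, running G = 5.985417
t=2: π = [0.3565, 0.2124, 0.2523, 0.1788], E[r] = 3.1348, γ^t·E[r] = 2.539219, running G = 8.524635
t=3: π = [0.3569, 0.2115, 0.2526, 0.1790], E[r] = 3.1352, γ^t·E[r] = 2.285543, running G = 10.810178
t=4: π = [0.3569, 0.2115, 0.2526, 0.1790], E[r] = 3.1352, γ^t·E[r] = 2.057010, running G = 12.867188
t=5: π = [0.3569, 0.2115, 0.2526, 0.1790], E[r] = 3.1352, γ^t·E[r] = 1.851309, running G = 14.718497
t=6: π = [0.3569, 0.2115, 0.2526, 0.1790], E[r] = 3.1352, γ^t·E[r] = 1.666178, running G = 16.384675
t=7: π = [0.3569, 0.2115, 0.2526, 0.1790], E[r] = 3.1352, γ^t·E[r] = 1.499560, running G = 17.884236
t=8: π = [0.3569, 0.2115, 0.2526, 0.1790], E[r] = 3.1352, γ^t·E[r] = 1.349604, running G = 19.233840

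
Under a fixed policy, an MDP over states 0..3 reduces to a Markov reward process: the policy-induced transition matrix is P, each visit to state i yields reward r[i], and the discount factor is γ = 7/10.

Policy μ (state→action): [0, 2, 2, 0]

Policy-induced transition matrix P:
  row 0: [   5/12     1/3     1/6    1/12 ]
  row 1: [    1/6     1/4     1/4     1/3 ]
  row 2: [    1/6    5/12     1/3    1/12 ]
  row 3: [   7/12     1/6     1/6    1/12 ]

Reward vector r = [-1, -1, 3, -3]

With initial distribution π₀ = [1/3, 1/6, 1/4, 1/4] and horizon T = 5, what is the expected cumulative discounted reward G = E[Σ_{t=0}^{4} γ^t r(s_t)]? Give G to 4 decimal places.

G = -1.1815

t=0: π = [0.3333, 0.1667, 0.2500, 0.2500], E[r] = -0.5000, γ^t·E[r] = -0.500000, running G = -0.500000
t=1: π = [0.3542, 0.2986, 0.2222, 0.1250], E[r] = -0.3611, γ^t·E[r] = -0.252778, running G = -0.752778
t=2: π = [0.3073, 0.3061, 0.2286, 0.1580], E[r] = -0.4016, γ^t·E[r] = -0.196794, running G = -0.949572
t=3: π = [0.3093, 0.3005, 0.2303, 0.1599], E[r] = -0.3986, γ^t·E[r] = -0.136730, running G = -1.086302
t=4: π = [0.3106, 0.3008, 0.2301, 0.1585], E[r] = -0.3966, γ^t·E[r] = -0.095217, running G = -1.181519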